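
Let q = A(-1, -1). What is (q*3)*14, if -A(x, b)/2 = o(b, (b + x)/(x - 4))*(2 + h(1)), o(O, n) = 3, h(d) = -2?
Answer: 0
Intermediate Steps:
A(x, b) = 0 (A(x, b) = -6*(2 - 2) = -6*0 = -2*0 = 0)
q = 0
(q*3)*14 = (0*3)*14 = 0*14 = 0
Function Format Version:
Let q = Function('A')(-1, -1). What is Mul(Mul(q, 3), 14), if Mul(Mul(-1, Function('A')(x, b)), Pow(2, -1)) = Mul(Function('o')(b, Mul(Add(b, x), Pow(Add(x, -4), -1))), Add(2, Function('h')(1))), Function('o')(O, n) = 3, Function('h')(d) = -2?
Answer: 0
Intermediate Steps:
Function('A')(x, b) = 0 (Function('A')(x, b) = Mul(-2, Mul(3, Add(2, -2))) = Mul(-2, Mul(3, 0)) = Mul(-2, 0) = 0)
q = 0
Mul(Mul(q, 3), 14) = Mul(Mul(0, 3), 14) = Mul(0, 14) = 0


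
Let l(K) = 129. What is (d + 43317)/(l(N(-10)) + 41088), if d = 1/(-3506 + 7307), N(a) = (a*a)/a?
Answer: 164647918/156665817 ≈ 1.0509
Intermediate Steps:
N(a) = a (N(a) = a²/a = a)
d = 1/3801 ≈ 0.00026309
(d + 43317)/(l(N(-10)) + 41088) = (1/3801 + 43317)/(129 + 41088) = (164647918/3801)/41217 = (164647918/3801)*(1/41217) = 164647918/156665817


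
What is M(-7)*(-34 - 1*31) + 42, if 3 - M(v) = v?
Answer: -608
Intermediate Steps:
M(v) = 3 - v
M(-7)*(-34 - 1*31) + 42 = (3 - 1*(-7))*(-34 - 1*31) + 42 = (3 + 7)*(-34 - 31) + 42 = 10*(-65) + 42 = -650 + 42 = -608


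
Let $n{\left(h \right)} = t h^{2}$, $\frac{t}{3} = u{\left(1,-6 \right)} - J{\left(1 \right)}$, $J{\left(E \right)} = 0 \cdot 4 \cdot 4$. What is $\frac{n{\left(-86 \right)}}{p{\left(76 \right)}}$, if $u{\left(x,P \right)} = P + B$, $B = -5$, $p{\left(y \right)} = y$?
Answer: $- \frac{61017}{19} \approx -3211.4$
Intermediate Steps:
$J{\left(E \right)} = 0$ ($J{\left(E \right)} = 0 \cdot 4 = 0$)
$u{\left(x,P \right)} = -5 + P$ ($u{\left(x,P \right)} = P - 5 = -5 + P$)
$t = -33$ ($t = 3 \left(\left(-5 - 6\right) - 0\right) = 3 \left(-11 + 0\right) = 3 \left(-11\right) = -33$)
$n{\left(h \right)} = - 33 h^{2}$
$\frac{n{\left(-86 \right)}}{p{\left(76 \right)}} = \frac{\left(-33\right) \left(-86\right)^{2}}{76} = \left(-33\right) 7396 \cdot \frac{1}{76} = \left(-244068\right) \frac{1}{76} = - \frac{61017}{19}$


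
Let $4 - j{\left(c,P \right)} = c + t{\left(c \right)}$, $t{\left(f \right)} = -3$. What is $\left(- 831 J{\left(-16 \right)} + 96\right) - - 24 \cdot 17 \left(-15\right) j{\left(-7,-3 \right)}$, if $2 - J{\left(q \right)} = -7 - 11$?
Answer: $-102204$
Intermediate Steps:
$J{\left(q \right)} = 20$ ($J{\left(q \right)} = 2 - \left(-7 - 11\right) = 2 - -18 = 2 + 18 = 20$)
$j{\left(c,P \right)} = 7 - c$ ($j{\left(c,P \right)} = 4 - \left(c - 3\right) = 4 - \left(-3 + c\right) = 7 - c$)
$\left(- 831 J{\left(-16 \right)} + 96\right) - - 24 \cdot 17 \left(-15\right) j{\left(-7,-3 \right)} = \left(\left(-831\right) 20 + 96\right) - - 24 \cdot 17 \left(-15\right) \left(7 - -7\right) = \left(-16620 + 96\right) - - 24 \left(- 255 \left(7 + 7\right)\right) = -16524 - - 24 \left(\left(-255\right) 14\right) = -16524 - \left(-24\right) \left(-3570\right) = -16524 - 85680 = -102204$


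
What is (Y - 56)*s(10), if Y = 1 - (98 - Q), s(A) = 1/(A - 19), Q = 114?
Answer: 13/3 ≈ 4.3333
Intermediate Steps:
s(A) = 1/(-19 + A)
Y = 17 (Y = 1 - (98 - 1*114) = 1 - (98 - 114) = 1 - 1*(-16) = 1 + 16 = 17)
(Y - 56)*s(10) = (17 - 56)/(-19 + 10) = -39/(-9) = -39*(-1/9) = 13/3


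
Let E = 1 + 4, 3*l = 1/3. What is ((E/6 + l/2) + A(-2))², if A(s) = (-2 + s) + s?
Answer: 2116/81 ≈ 26.123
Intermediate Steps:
A(s) = -2 + 2*s
l = ⅑ (l = (⅓)/3 = (⅓)*(⅓) = ⅑ ≈ 0.11111)
E = 5
((E/6 + l/2) + A(-2))² = ((5/6 + (⅑)/2) + (-2 + 2*(-2)))² = ((5*(⅙) + (⅑)*(½)) + (-2 - 4))² = ((⅚ + 1/18) - 6)² = (8/9 - 6)² = (-46/9)² = 2116/81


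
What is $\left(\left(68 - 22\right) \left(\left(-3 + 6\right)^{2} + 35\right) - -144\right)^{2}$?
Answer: $4700224$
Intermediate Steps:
$\left(\left(68 - 22\right) \left(\left(-3 + 6\right)^{2} + 35\right) - -144\right)^{2} = \left(46 \left(3^{2} + 35\right) + 144\right)^{2} = \left(46 \left(9 + 35\right) + 144\right)^{2} = \left(46 \cdot 44 + 144\right)^{2} = \left(2024 + 144\right)^{2} = 2168^{2} = 4700224$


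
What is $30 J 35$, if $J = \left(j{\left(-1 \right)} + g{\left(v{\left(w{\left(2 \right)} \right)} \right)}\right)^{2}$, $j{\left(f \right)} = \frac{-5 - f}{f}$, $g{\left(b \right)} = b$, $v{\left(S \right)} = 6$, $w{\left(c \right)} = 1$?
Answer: $105000$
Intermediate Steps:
$j{\left(f \right)} = \frac{-5 - f}{f}$
$J = 100$ ($J = \left(\frac{-5 - -1}{-1} + 6\right)^{2} = \left(- (-5 + 1) + 6\right)^{2} = \left(\left(-1\right) \left(-4\right) + 6\right)^{2} = \left(4 + 6\right)^{2} = 10^{2} = 100$)
$30 J 35 = 30 \cdot 100 \cdot 35 = 3000 \cdot 35 = 105000$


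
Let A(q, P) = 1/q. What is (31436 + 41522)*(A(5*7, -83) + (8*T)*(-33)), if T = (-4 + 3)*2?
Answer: 1348336798/35 ≈ 3.8524e+7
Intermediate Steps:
T = -2 (T = -1*2 = -2)
(31436 + 41522)*(A(5*7, -83) + (8*T)*(-33)) = (31436 + 41522)*(1/(5*7) + (8*(-2))*(-33)) = 72958*(1/35 - 16*(-33)) = 72958*(1/35 + 528) = 72958*(18481/35) = 1348336798/35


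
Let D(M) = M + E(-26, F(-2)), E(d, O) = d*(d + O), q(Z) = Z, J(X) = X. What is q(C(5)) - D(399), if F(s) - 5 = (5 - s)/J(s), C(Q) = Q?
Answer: -1031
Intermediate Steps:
F(s) = 5 + (5 - s)/s
E(d, O) = d*(O + d)
D(M) = 637 + M (D(M) = M - 26*((4 + 5/(-2)) - 26) = M - 26*((4 + 5*(-1/2)) - 26) = M - 26*((4 - 5/2) - 26) = M - 26*(3/2 - 26) = M - 26*(-49/2) = M + 637 = 637 + M)
q(C(5)) - D(399) = 5 - (637 + 399) = 5 - 1*1036 = 5 - 1036 = -1031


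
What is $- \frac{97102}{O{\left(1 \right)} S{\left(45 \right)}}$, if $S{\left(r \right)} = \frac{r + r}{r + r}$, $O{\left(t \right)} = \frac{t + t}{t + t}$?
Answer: $-97102$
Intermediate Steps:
$O{\left(t \right)} = 1$ ($O{\left(t \right)} = \frac{2 t}{2 t} = 2 t \frac{1}{2 t} = 1$)
$S{\left(r \right)} = 1$ ($S{\left(r \right)} = \frac{2 r}{2 r} = 2 r \frac{1}{2 r} = 1$)
$- \frac{97102}{O{\left(1 \right)} S{\left(45 \right)}} = - \frac{97102}{1 \cdot 1} = - \frac{97102}{1} = \left(-97102\right) 1 = -97102$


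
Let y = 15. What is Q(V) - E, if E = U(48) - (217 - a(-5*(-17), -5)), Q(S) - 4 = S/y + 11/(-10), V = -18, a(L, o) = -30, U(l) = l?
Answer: 2007/10 ≈ 200.70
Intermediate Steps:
Q(S) = 29/10 + S/15 (Q(S) = 4 + (S/15 + 11/(-10)) = 4 + (S*(1/15) + 11*(-1/10)) = 4 + (S/15 - 11/10) = 4 + (-11/10 + S/15) = 29/10 + S/15)
E = -199 (E = 48 - (217 - 1*(-30)) = 48 - (217 + 30) = 48 - 1*247 = 48 - 247 = -199)
Q(V) - E = (29/10 + (1/15)*(-18)) - 1*(-199) = (29/10 - 6/5) + 199 = 17/10 + 199 = 2007/10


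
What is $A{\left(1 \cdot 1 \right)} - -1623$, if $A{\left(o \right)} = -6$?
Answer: $1617$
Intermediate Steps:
$A{\left(1 \cdot 1 \right)} - -1623 = -6 - -1623 = -6 + 1623 = 1617$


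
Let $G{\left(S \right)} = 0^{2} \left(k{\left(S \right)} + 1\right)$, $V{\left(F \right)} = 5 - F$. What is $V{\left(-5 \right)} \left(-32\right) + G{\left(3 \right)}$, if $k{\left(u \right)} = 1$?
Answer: $-320$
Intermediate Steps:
$G{\left(S \right)} = 0$ ($G{\left(S \right)} = 0^{2} \left(1 + 1\right) = 0 \cdot 2 = 0$)
$V{\left(-5 \right)} \left(-32\right) + G{\left(3 \right)} = \left(5 - -5\right) \left(-32\right) + 0 = \left(5 + 5\right) \left(-32\right) + 0 = 10 \left(-32\right) + 0 = -320 + 0 = -320$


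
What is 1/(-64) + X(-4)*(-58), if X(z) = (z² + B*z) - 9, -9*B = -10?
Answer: -85385/576 ≈ -148.24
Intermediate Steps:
B = 10/9 (B = -⅑*(-10) = 10/9 ≈ 1.1111)
X(z) = -9 + z² + 10*z/9 (X(z) = (z² + 10*z/9) - 9 = -9 + z² + 10*z/9)
1/(-64) + X(-4)*(-58) = 1/(-64) + (-9 + (-4)² + (10/9)*(-4))*(-58) = -1/64 + (-9 + 16 - 40/9)*(-58) = -1/64 + (23/9)*(-58) = -1/64 - 1334/9 = -85385/576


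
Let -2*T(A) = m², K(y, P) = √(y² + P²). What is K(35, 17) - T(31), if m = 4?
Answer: 8 + √1514 ≈ 46.910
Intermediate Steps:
K(y, P) = √(P² + y²)
T(A) = -8 (T(A) = -½*4² = -½*16 = -8)
K(35, 17) - T(31) = √(17² + 35²) - 1*(-8) = √(289 + 1225) + 8 = √1514 + 8 = 8 + √1514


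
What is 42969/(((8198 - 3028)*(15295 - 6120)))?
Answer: 42969/47434750 ≈ 0.00090585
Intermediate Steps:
42969/(((8198 - 3028)*(15295 - 6120))) = 42969/((5170*9175)) = 42969/47434750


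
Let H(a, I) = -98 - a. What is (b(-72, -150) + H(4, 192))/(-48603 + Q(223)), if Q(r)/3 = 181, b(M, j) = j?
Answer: 7/1335 ≈ 0.0052434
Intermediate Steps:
Q(r) = 543 (Q(r) = 3*181 = 543)
(b(-72, -150) + H(4, 192))/(-48603 + Q(223)) = (-150 + (-98 - 1*4))/(-48603 + 543) = (-150 + (-98 - 4))/(-48060) = (-150 - 102)*(-1/48060) = -252*(-1/48060) = 7/1335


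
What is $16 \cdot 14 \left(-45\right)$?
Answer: $-10080$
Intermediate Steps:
$16 \cdot 14 \left(-45\right) = 224 \left(-45\right) = -10080$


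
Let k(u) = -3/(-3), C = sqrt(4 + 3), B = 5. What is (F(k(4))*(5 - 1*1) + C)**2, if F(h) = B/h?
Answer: (20 + sqrt(7))**2 ≈ 512.83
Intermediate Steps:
C = sqrt(7) ≈ 2.6458
k(u) = 1 (k(u) = -3*(-1/3) = 1)
F(h) = 5/h
(F(k(4))*(5 - 1*1) + C)**2 = ((5/1)*(5 - 1*1) + sqrt(7))**2 = ((5*1)*(5 - 1) + sqrt(7))**2 = (5*4 + sqrt(7))**2 = (20 + sqrt(7))**2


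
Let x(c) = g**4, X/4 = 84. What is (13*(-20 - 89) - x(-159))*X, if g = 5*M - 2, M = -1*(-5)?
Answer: -94502688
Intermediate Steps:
X = 336 (X = 4*84 = 336)
M = 5
g = 23 (g = 5*5 - 2 = 25 - 2 = 23)
x(c) = 279841 (x(c) = 23**4 = 279841)
(13*(-20 - 89) - x(-159))*X = (13*(-20 - 89) - 1*279841)*336 = (13*(-109) - 279841)*336 = (-1417 - 279841)*336 = -281258*336 = -94502688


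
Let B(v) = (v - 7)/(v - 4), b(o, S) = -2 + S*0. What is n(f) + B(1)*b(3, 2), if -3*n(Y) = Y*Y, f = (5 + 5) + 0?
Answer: -112/3 ≈ -37.333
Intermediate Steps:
b(o, S) = -2 (b(o, S) = -2 + 0 = -2)
f = 10 (f = 10 + 0 = 10)
B(v) = (-7 + v)/(-4 + v)
n(Y) = -Y²/3 (n(Y) = -Y*Y/3 = -Y²/3)
n(f) + B(1)*b(3, 2) = -⅓*10² + ((-7 + 1)/(-4 + 1))*(-2) = -⅓*100 + (-6/(-3))*(-2) = -100/3 - ⅓*(-6)*(-2) = -100/3 + 2*(-2) = -100/3 - 4 = -112/3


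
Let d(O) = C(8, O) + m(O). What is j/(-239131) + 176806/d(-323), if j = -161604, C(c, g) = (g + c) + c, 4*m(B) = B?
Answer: -168868534540/370892181 ≈ -455.30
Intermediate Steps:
m(B) = B/4
C(c, g) = g + 2*c (C(c, g) = (c + g) + c = g + 2*c)
d(O) = 16 + 5*O/4 (d(O) = (O + 2*8) + O/4 = (O + 16) + O/4 = (16 + O) + O/4 = 16 + 5*O/4)
j/(-239131) + 176806/d(-323) = -161604/(-239131) + 176806/(16 + (5/4)*(-323)) = -161604*(-1/239131) + 176806/(16 - 1615/4) = 161604/239131 + 176806/(-1551/4) = 161604/239131 + 176806*(-4/1551) = 161604/239131 - 707224/1551 = -168868534540/370892181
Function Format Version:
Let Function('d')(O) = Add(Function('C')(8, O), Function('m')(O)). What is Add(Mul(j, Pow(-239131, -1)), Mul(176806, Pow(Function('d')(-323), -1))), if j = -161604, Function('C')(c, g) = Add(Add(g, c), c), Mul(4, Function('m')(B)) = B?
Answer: Rational(-168868534540, 370892181) ≈ -455.30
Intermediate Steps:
Function('m')(B) = Mul(Rational(1, 4), B)
Function('C')(c, g) = Add(g, Mul(2, c)) (Function('C')(c, g) = Add(Add(c, g), c) = Add(g, Mul(2, c)))
Function('d')(O) = Add(16, Mul(Rational(5, 4), O)) (Function('d')(O) = Add(Add(O, Mul(2, 8)), Mul(Rational(1, 4), O)) = Add(Add(O, 16), Mul(Rational(1, 4), O)) = Add(Add(16, O), Mul(Rational(1, 4), O)) = Add(16, Mul(Rational(5, 4), O)))
Add(Mul(j, Pow(-239131, -1)), Mul(176806, Pow(Function('d')(-323), -1))) = Add(Mul(-161604, Pow(-239131, -1)), Mul(176806, Pow(Add(16, Mul(Rational(5, 4), -323)), -1))) = Add(Mul(-161604, Rational(-1, 239131)), Mul(176806, Pow(Add(16, Rational(-1615, 4)), -1))) = Add(Rational(161604, 239131), Mul(176806, Pow(Rational(-1551, 4), -1))) = Add(Rational(161604, 239131), Mul(176806, Rational(-4, 1551))) = Add(Rational(161604, 239131), Rational(-707224, 1551)) = Rational(-168868534540, 370892181)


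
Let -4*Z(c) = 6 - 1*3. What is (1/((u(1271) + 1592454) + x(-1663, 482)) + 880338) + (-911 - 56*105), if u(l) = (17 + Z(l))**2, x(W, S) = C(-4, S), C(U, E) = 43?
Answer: 22261626365835/25484177 ≈ 8.7355e+5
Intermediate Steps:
x(W, S) = 43
Z(c) = -3/4 (Z(c) = -(6 - 1*3)/4 = -(6 - 3)/4 = -1/4*3 = -3/4)
u(l) = 4225/16 (u(l) = (17 - 3/4)**2 = (65/4)**2 = 4225/16)
(1/((u(1271) + 1592454) + x(-1663, 482)) + 880338) + (-911 - 56*105) = (1/((4225/16 + 1592454) + 43) + 880338) + (-911 - 56*105) = (1/(25483489/16 + 43) + 880338) + (-911 - 5880) = (1/(25484177/16) + 880338) - 6791 = (16/25484177 + 880338) - 6791 = 22434689411842/25484177 - 6791 = 22261626365835/25484177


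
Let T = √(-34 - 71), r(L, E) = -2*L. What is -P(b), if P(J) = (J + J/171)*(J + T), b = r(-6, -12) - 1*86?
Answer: -941872/171 + 12728*I*√105/171 ≈ -5508.0 + 762.71*I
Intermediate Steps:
T = I*√105 (T = √(-105) = I*√105 ≈ 10.247*I)
b = -74 (b = -2*(-6) - 1*86 = 12 - 86 = -74)
P(J) = 172*J*(J + I*√105)/171 (P(J) = (J + J/171)*(J + I*√105) = (172*J/171)*(J + I*√105) = 172*J*(J + I*√105)/171)
-P(b) = -172*(-74)*(-74 + I*√105)/171 = -(941872/171 - 12728*I*√105/171) = -941872/171 + 12728*I*√105/171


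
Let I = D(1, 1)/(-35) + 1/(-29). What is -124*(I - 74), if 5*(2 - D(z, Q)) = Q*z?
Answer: 46622264/5075 ≈ 9186.7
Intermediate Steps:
D(z, Q) = 2 - Q*z/5
I = -436/5075 (I = (2 - ⅕*1*1)/(-35) + 1/(-29) = (2 - ⅕)*(-1/35) + 1*(-1/29) = (9/5)*(-1/35) - 1/29 = -9/175 - 1/29 = -436/5075 ≈ -0.085911)
-124*(I - 74) = -124*(-436/5075 - 74) = -124*(-375986/5075) = 46622264/5075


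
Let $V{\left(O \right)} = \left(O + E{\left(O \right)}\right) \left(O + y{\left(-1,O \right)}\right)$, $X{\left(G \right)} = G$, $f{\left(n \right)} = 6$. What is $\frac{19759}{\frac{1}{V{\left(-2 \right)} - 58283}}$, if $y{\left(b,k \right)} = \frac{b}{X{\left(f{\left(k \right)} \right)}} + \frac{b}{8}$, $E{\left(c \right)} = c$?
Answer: $- \frac{6908596037}{6} \approx -1.1514 \cdot 10^{9}$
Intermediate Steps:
$y{\left(b,k \right)} = \frac{7 b}{24}$ ($y{\left(b,k \right)} = \frac{b}{6} + \frac{b}{8} = \frac{7 b}{24}$)
$V{\left(O \right)} = 2 O \left(- \frac{7}{24} + O\right)$ ($V{\left(O \right)} = \left(O + O\right) \left(O + \frac{7}{24} \left(-1\right)\right) = 2 O \left(O - \frac{7}{24}\right) = 2 O \left(- \frac{7}{24} + O\right)$)
$\frac{19759}{\frac{1}{V{\left(-2 \right)} - 58283}} = \frac{19759}{\frac{1}{\frac{1}{12} \left(-2\right) \left(-7 + 24 \left(-2\right)\right) - 58283}} = \frac{19759}{\frac{1}{\frac{1}{12} \left(-2\right) \left(-7 - 48\right) - 58283}} = \frac{19759}{\frac{1}{\frac{1}{12} \left(-2\right) \left(-55\right) - 58283}} = \frac{19759}{\frac{1}{\frac{55}{6} - 58283}} = \frac{19759}{\frac{1}{- \frac{349643}{6}}} = \frac{19759}{- \frac{6}{349643}} = 19759 \left(- \frac{349643}{6}\right) = - \frac{6908596037}{6}$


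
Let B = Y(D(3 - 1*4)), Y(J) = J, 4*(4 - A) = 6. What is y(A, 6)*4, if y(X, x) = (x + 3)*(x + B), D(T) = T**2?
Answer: 252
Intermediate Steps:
A = 5/2 (A = 4 - 1/4*6 = 4 - 3/2 = 5/2 ≈ 2.5000)
B = 1 (B = (3 - 1*4)**2 = (3 - 4)**2 = (-1)**2 = 1)
y(X, x) = (1 + x)*(3 + x) (y(X, x) = (x + 3)*(x + 1) = (3 + x)*(1 + x) = (1 + x)*(3 + x))
y(A, 6)*4 = (3 + 6**2 + 4*6)*4 = (3 + 36 + 24)*4 = 63*4 = 252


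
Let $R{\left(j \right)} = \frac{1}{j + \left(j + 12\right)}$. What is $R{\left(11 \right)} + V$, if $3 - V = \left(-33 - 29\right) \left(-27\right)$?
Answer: $- \frac{56813}{34} \approx -1671.0$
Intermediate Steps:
$R{\left(j \right)} = \frac{1}{12 + 2 j}$ ($R{\left(j \right)} = \frac{1}{j + \left(12 + j\right)} = \frac{1}{12 + 2 j}$)
$V = -1671$ ($V = 3 - \left(-33 - 29\right) \left(-27\right) = 3 - \left(-62\right) \left(-27\right) = 3 - 1674 = -1671$)
$R{\left(11 \right)} + V = \frac{1}{2 \left(6 + 11\right)} - 1671 = \frac{1}{2 \cdot 17} - 1671 = \frac{1}{2} \cdot \frac{1}{17} - 1671 = \frac{1}{34} - 1671 = - \frac{56813}{34}$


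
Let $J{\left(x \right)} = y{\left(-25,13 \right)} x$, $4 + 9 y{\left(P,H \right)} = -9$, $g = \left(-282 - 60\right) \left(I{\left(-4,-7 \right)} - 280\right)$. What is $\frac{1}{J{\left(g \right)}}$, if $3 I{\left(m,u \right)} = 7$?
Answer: $- \frac{3}{411502} \approx -7.2904 \cdot 10^{-6}$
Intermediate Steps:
$I{\left(m,u \right)} = \frac{7}{3}$ ($I{\left(m,u \right)} = \frac{1}{3} \cdot 7 = \frac{7}{3}$)
$g = 94962$ ($g = \left(-282 - 60\right) \left(\frac{7}{3} - 280\right) = \left(-342\right) \left(- \frac{833}{3}\right) = 94962$)
$y{\left(P,H \right)} = - \frac{13}{9}$ ($y{\left(P,H \right)} = - \frac{4}{9} + \frac{1}{9} \left(-9\right) = - \frac{4}{9} - 1 = - \frac{13}{9}$)
$J{\left(x \right)} = - \frac{13 x}{9}$
$\frac{1}{J{\left(g \right)}} = \frac{1}{\left(- \frac{13}{9}\right) 94962} = \frac{1}{- \frac{411502}{3}} = - \frac{3}{411502}$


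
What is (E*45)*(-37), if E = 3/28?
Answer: -4995/28 ≈ -178.39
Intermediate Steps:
E = 3/28 (E = 3*(1/28) = 3/28 ≈ 0.10714)
(E*45)*(-37) = ((3/28)*45)*(-37) = (135/28)*(-37) = -4995/28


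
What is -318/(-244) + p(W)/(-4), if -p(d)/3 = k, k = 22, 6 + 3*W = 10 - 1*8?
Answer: 1086/61 ≈ 17.803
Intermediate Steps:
W = -4/3 (W = -2 + (10 - 1*8)/3 = -2 + (10 - 8)/3 = -2 + (⅓)*2 = -2 + ⅔ = -4/3 ≈ -1.3333)
p(d) = -66 (p(d) = -3*22 = -66)
-318/(-244) + p(W)/(-4) = -318/(-244) - 66/(-4) = -318*(-1/244) - 66*(-¼) = 159/122 + 33/2 = 1086/61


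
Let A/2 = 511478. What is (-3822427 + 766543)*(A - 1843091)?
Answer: 2506237424340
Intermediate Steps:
A = 1022956 (A = 2*511478 = 1022956)
(-3822427 + 766543)*(A - 1843091) = (-3822427 + 766543)*(1022956 - 1843091) = -3055884*(-820135) = 2506237424340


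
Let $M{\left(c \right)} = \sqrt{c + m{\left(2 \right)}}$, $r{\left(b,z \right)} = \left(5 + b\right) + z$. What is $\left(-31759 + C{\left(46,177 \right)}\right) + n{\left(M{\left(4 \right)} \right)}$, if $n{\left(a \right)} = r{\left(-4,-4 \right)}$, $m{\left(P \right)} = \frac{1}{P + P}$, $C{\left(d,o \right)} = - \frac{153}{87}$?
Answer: $- \frac{921149}{29} \approx -31764.0$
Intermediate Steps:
$C{\left(d,o \right)} = - \frac{51}{29}$ ($C{\left(d,o \right)} = \left(-153\right) \frac{1}{87} = - \frac{51}{29}$)
$r{\left(b,z \right)} = 5 + b + z$
$m{\left(P \right)} = \frac{1}{2 P}$
$M{\left(c \right)} = \sqrt{\frac{1}{4} + c}$ ($M{\left(c \right)} = \sqrt{c + \frac{1}{2 \cdot 2}} = \sqrt{c + \frac{1}{2} \cdot \frac{1}{2}} = \sqrt{c + \frac{1}{4}} = \sqrt{\frac{1}{4} + c}$)
$n{\left(a \right)} = -3$ ($n{\left(a \right)} = 5 - 4 - 4 = -3$)
$\left(-31759 + C{\left(46,177 \right)}\right) + n{\left(M{\left(4 \right)} \right)} = \left(-31759 - \frac{51}{29}\right) - 3 = - \frac{921062}{29} - 3 = - \frac{921149}{29}$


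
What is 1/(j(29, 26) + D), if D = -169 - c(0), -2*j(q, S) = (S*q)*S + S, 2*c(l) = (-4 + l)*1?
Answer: -1/9982 ≈ -0.00010018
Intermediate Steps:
c(l) = -2 + l/2 (c(l) = ((-4 + l)*1)/2 = (-4 + l)/2 = -2 + l/2)
j(q, S) = -S/2 - q*S**2/2 (j(q, S) = -((S*q)*S + S)/2 = -(q*S**2 + S)/2 = -(S + q*S**2)/2 = -S/2 - q*S**2/2)
D = -167 (D = -169 - (-2 + (1/2)*0) = -169 - (-2 + 0) = -169 - 1*(-2) = -169 + 2 = -167)
1/(j(29, 26) + D) = 1/(-1/2*26*(1 + 26*29) - 167) = 1/(-1/2*26*(1 + 754) - 167) = 1/(-1/2*26*755 - 167) = 1/(-9815 - 167) = 1/(-9982) = -1/9982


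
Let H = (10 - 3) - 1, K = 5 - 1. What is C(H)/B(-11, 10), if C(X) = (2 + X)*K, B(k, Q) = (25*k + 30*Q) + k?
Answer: 16/7 ≈ 2.2857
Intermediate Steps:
K = 4
B(k, Q) = 26*k + 30*Q
H = 6 (H = 7 - 1 = 6)
C(X) = 8 + 4*X (C(X) = (2 + X)*4 = 8 + 4*X)
C(H)/B(-11, 10) = (8 + 4*6)/(26*(-11) + 30*10) = (8 + 24)/(-286 + 300) = 32/14 = 32*(1/14) = 16/7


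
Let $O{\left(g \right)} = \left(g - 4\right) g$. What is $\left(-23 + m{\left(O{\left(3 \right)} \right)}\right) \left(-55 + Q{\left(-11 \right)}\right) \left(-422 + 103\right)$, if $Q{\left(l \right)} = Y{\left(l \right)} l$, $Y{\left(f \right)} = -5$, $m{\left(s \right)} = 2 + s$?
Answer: $0$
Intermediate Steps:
$O{\left(g \right)} = g \left(-4 + g\right)$ ($O{\left(g \right)} = \left(-4 + g\right) g = g \left(-4 + g\right)$)
$Q{\left(l \right)} = - 5 l$
$\left(-23 + m{\left(O{\left(3 \right)} \right)}\right) \left(-55 + Q{\left(-11 \right)}\right) \left(-422 + 103\right) = \left(-23 + \left(2 + 3 \left(-4 + 3\right)\right)\right) \left(-55 - -55\right) \left(-422 + 103\right) = \left(-23 + \left(2 + 3 \left(-1\right)\right)\right) \left(-55 + 55\right) \left(-319\right) = \left(-23 + \left(2 - 3\right)\right) 0 \left(-319\right) = \left(-23 - 1\right) 0 \left(-319\right) = \left(-24\right) 0 \left(-319\right) = 0 \left(-319\right) = 0$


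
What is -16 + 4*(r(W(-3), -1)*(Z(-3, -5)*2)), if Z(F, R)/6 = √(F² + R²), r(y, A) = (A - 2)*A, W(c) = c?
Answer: -16 + 144*√34 ≈ 823.66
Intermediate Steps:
r(y, A) = A*(-2 + A) (r(y, A) = (-2 + A)*A = A*(-2 + A))
Z(F, R) = 6*√(F² + R²)
-16 + 4*(r(W(-3), -1)*(Z(-3, -5)*2)) = -16 + 4*((-(-2 - 1))*((6*√((-3)² + (-5)²))*2)) = -16 + 4*((-1*(-3))*((6*√(9 + 25))*2)) = -16 + 4*(3*((6*√34)*2)) = -16 + 4*(3*(12*√34)) = -16 + 4*(36*√34) = -16 + 144*√34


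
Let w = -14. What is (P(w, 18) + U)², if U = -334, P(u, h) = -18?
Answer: 123904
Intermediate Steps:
(P(w, 18) + U)² = (-18 - 334)² = (-352)² = 123904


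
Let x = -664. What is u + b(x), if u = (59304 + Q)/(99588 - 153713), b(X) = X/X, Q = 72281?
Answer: -15492/10825 ≈ -1.4311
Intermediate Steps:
b(X) = 1
u = -26317/10825 (u = (59304 + 72281)/(99588 - 153713) = 131585/(-54125) = 131585*(-1/54125) = -26317/10825 ≈ -2.4311)
u + b(x) = -26317/10825 + 1 = -15492/10825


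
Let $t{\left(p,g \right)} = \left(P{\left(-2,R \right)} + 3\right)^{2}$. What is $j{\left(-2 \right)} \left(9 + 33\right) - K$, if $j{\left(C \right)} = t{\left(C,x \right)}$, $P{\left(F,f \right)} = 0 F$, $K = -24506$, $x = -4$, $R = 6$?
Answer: $24884$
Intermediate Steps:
$P{\left(F,f \right)} = 0$
$t{\left(p,g \right)} = 9$ ($t{\left(p,g \right)} = \left(0 + 3\right)^{2} = 3^{2} = 9$)
$j{\left(C \right)} = 9$
$j{\left(-2 \right)} \left(9 + 33\right) - K = 9 \left(9 + 33\right) - -24506 = 9 \cdot 42 + 24506 = 378 + 24506 = 24884$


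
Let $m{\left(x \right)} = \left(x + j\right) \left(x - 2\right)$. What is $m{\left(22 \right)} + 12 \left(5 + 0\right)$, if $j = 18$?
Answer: $860$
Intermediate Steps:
$m{\left(x \right)} = \left(-2 + x\right) \left(18 + x\right)$ ($m{\left(x \right)} = \left(x + 18\right) \left(x - 2\right) = \left(18 + x\right) \left(-2 + x\right) = \left(-2 + x\right) \left(18 + x\right)$)
$m{\left(22 \right)} + 12 \left(5 + 0\right) = \left(-36 + 22^{2} + 16 \cdot 22\right) + 12 \left(5 + 0\right) = \left(-36 + 484 + 352\right) + 12 \cdot 5 = 800 + 60 = 860$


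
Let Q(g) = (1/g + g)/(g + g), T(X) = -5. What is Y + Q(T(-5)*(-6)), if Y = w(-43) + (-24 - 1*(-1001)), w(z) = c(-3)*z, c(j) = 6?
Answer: 1295101/1800 ≈ 719.50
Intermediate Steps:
w(z) = 6*z
Q(g) = (g + 1/g)/(2*g) (Q(g) = (g + 1/g)/((2*g)) = (g + 1/g)*(1/(2*g)) = (g + 1/g)/(2*g))
Y = 719 (Y = 6*(-43) + (-24 - 1*(-1001)) = -258 + (-24 + 1001) = -258 + 977 = 719)
Y + Q(T(-5)*(-6)) = 719 + (1 + (-5*(-6))**2)/(2*(-5*(-6))**2) = 719 + (1/2)*(1 + 30**2)/30**2 = 719 + (1/2)*(1/900)*(1 + 900) = 719 + (1/2)*(1/900)*901 = 719 + 901/1800 = 1295101/1800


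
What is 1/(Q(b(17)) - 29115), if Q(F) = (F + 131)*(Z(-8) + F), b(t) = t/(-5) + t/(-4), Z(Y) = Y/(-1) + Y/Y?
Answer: -400/11579391 ≈ -3.4544e-5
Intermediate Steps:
Z(Y) = 1 - Y (Z(Y) = Y*(-1) + 1 = -Y + 1 = 1 - Y)
b(t) = -9*t/20 (b(t) = t*(-1/5) + t*(-1/4) = -t/5 - t/4 = -9*t/20)
Q(F) = (9 + F)*(131 + F) (Q(F) = (F + 131)*((1 - 1*(-8)) + F) = (131 + F)*((1 + 8) + F) = (131 + F)*(9 + F) = (9 + F)*(131 + F))
1/(Q(b(17)) - 29115) = 1/((1179 + (-9/20*17)**2 + 140*(-9/20*17)) - 29115) = 1/((1179 + (-153/20)**2 + 140*(-153/20)) - 29115) = 1/((1179 + 23409/400 - 1071) - 29115) = 1/(66609/400 - 29115) = 1/(-11579391/400) = -400/11579391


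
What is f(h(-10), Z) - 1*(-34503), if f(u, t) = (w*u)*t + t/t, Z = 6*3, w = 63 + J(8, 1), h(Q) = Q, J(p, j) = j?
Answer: 22984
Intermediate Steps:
w = 64 (w = 63 + 1 = 64)
Z = 18
f(u, t) = 1 + 64*t*u (f(u, t) = (64*u)*t + t/t = 64*t*u + 1 = 1 + 64*t*u)
f(h(-10), Z) - 1*(-34503) = (1 + 64*18*(-10)) - 1*(-34503) = (1 - 11520) + 34503 = -11519 + 34503 = 22984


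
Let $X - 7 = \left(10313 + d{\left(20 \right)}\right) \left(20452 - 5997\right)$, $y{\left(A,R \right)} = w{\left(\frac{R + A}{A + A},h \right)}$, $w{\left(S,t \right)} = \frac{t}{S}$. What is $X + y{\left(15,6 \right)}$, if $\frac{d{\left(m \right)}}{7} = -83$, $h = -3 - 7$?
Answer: $\frac{984732369}{7} \approx 1.4068 \cdot 10^{8}$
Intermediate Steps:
$h = -10$
$d{\left(m \right)} = -581$ ($d{\left(m \right)} = 7 \left(-83\right) = -581$)
$y{\left(A,R \right)} = - \frac{20 A}{A + R}$ ($y{\left(A,R \right)} = - \frac{10}{\left(R + A\right) \frac{1}{A + A}} = - \frac{10}{\left(A + R\right) \frac{1}{2 A}} = - \frac{10}{\frac{1}{2} \frac{1}{A} \left(A + R\right)} = - 10 \frac{2 A}{A + R} = - \frac{20 A}{A + R}$)
$X = 140676067$ ($X = 7 + \left(10313 - 581\right) \left(20452 - 5997\right) = 7 + 9732 \cdot 14455 = 7 + 140676060 = 140676067$)
$X + y{\left(15,6 \right)} = 140676067 - \frac{300}{15 + 6} = 140676067 - \frac{300}{21} = 140676067 - 300 \cdot \frac{1}{21} = 140676067 - \frac{100}{7} = \frac{984732369}{7}$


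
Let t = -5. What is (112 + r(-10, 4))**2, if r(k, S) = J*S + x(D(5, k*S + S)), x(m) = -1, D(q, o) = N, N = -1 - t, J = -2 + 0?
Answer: 10609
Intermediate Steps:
J = -2
N = 4 (N = -1 - 1*(-5) = -1 + 5 = 4)
D(q, o) = 4
r(k, S) = -1 - 2*S (r(k, S) = -2*S - 1 = -1 - 2*S)
(112 + r(-10, 4))**2 = (112 + (-1 - 2*4))**2 = (112 + (-1 - 8))**2 = (112 - 9)**2 = 103**2 = 10609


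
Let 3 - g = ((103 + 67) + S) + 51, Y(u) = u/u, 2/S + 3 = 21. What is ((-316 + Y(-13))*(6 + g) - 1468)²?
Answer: 4270230409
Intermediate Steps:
S = ⅑ (S = 2/(-3 + 21) = 2/18 = 2*(1/18) = ⅑ ≈ 0.11111)
Y(u) = 1
g = -1963/9 (g = 3 - (((103 + 67) + ⅑) + 51) = 3 - ((170 + ⅑) + 51) = 3 - (1531/9 + 51) = 3 - 1*1990/9 = 3 - 1990/9 = -1963/9 ≈ -218.11)
((-316 + Y(-13))*(6 + g) - 1468)² = ((-316 + 1)*(6 - 1963/9) - 1468)² = (-315*(-1909/9) - 1468)² = (66815 - 1468)² = 65347² = 4270230409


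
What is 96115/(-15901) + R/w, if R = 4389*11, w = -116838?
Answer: -3999189583/619280346 ≈ -6.4578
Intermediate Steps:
R = 48279
96115/(-15901) + R/w = 96115/(-15901) + 48279/(-116838) = 96115*(-1/15901) + 48279*(-1/116838) = -96115/15901 - 16093/38946 = -3999189583/619280346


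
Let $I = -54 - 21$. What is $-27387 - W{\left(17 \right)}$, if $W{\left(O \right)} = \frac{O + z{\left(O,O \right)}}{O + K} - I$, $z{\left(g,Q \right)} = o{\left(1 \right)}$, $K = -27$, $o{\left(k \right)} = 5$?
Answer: $- \frac{137299}{5} \approx -27460.0$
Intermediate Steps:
$z{\left(g,Q \right)} = 5$
$I = -75$ ($I = -54 - 21 = -75$)
$W{\left(O \right)} = 75 + \frac{5 + O}{-27 + O}$ ($W{\left(O \right)} = \frac{O + 5}{O - 27} - -75 = \frac{5 + O}{-27 + O} + 75 = 75 + \frac{5 + O}{-27 + O}$)
$-27387 - W{\left(17 \right)} = -27387 - \frac{4 \left(-505 + 19 \cdot 17\right)}{-27 + 17} = -27387 - \frac{4 \left(-505 + 323\right)}{-10} = -27387 - 4 \left(- \frac{1}{10}\right) \left(-182\right) = -27387 - \frac{364}{5} = - \frac{137299}{5}$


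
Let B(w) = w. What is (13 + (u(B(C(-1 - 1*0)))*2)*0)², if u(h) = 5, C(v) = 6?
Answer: 169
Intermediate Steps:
(13 + (u(B(C(-1 - 1*0)))*2)*0)² = (13 + (5*2)*0)² = (13 + 10*0)² = (13 + 0)² = 13² = 169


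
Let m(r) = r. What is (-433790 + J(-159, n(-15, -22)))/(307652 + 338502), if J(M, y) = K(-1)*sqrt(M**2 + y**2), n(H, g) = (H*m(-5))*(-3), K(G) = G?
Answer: -216895/323077 - 3*sqrt(8434)/646154 ≈ -0.67177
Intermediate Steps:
n(H, g) = 15*H (n(H, g) = (H*(-5))*(-3) = -5*H*(-3) = 15*H)
J(M, y) = -sqrt(M**2 + y**2)
(-433790 + J(-159, n(-15, -22)))/(307652 + 338502) = (-433790 - sqrt((-159)**2 + (15*(-15))**2))/(307652 + 338502) = (-433790 - sqrt(25281 + (-225)**2))/646154 = (-433790 - sqrt(25281 + 50625))*(1/646154) = (-433790 - sqrt(75906))*(1/646154) = (-433790 - 3*sqrt(8434))*(1/646154) = -216895/323077 - 3*sqrt(8434)/646154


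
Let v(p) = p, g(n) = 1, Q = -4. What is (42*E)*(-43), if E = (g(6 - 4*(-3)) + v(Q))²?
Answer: -16254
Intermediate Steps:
E = 9 (E = (1 - 4)² = (-3)² = 9)
(42*E)*(-43) = (42*9)*(-43) = 378*(-43) = -16254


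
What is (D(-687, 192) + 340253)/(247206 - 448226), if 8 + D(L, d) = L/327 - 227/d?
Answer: -7120578649/4206946560 ≈ -1.6926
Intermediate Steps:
D(L, d) = -8 - 227/d + L/327 (D(L, d) = -8 + (L/327 - 227/d) = -8 + (-227/d + L/327) = -8 - 227/d + L/327)
(D(-687, 192) + 340253)/(247206 - 448226) = ((-8 - 227/192 + (1/327)*(-687)) + 340253)/(247206 - 448226) = ((-8 - 227*1/192 - 229/109) + 340253)/(-201020) = ((-8 - 227/192 - 229/109) + 340253)*(-1/201020) = (-236135/20928 + 340253)*(-1/201020) = (7120578649/20928)*(-1/201020) = -7120578649/4206946560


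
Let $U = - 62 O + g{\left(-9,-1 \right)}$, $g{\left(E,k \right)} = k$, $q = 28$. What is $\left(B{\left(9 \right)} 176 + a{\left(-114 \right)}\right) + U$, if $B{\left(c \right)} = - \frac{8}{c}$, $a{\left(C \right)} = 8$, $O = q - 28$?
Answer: $- \frac{1345}{9} \approx -149.44$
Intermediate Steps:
$O = 0$ ($O = 28 - 28 = 0$)
$U = -1$ ($U = \left(-62\right) 0 - 1 = 0 - 1 = -1$)
$\left(B{\left(9 \right)} 176 + a{\left(-114 \right)}\right) + U = \left(- \frac{8}{9} \cdot 176 + 8\right) - 1 = \left(\left(-8\right) \frac{1}{9} \cdot 176 + 8\right) - 1 = \left(\left(- \frac{8}{9}\right) 176 + 8\right) - 1 = \left(- \frac{1408}{9} + 8\right) - 1 = - \frac{1336}{9} - 1 = - \frac{1345}{9}$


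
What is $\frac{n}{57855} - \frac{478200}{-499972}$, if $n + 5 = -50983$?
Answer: $\frac{25877246}{344355715} \approx 0.075147$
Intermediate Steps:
$n = -50988$ ($n = -5 - 50983 = -50988$)
$\frac{n}{57855} - \frac{478200}{-499972} = - \frac{50988}{57855} - \frac{478200}{-499972} = \left(-50988\right) \frac{1}{57855} - - \frac{119550}{124993} = - \frac{2428}{2755} + \frac{119550}{124993} = \frac{25877246}{344355715}$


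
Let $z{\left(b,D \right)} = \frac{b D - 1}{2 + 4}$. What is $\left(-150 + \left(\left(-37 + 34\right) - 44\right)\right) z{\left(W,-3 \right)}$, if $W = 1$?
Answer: $\frac{394}{3} \approx 131.33$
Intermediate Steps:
$z{\left(b,D \right)} = - \frac{1}{6} + \frac{D b}{6}$ ($z{\left(b,D \right)} = \frac{D b - 1}{6} = \left(-1 + D b\right) \frac{1}{6} = - \frac{1}{6} + \frac{D b}{6}$)
$\left(-150 + \left(\left(-37 + 34\right) - 44\right)\right) z{\left(W,-3 \right)} = \left(-150 + \left(\left(-37 + 34\right) - 44\right)\right) \left(- \frac{1}{6} + \frac{1}{6} \left(-3\right) 1\right) = \left(-150 - 47\right) \left(- \frac{1}{6} - \frac{1}{2}\right) = \left(-150 - 47\right) \left(- \frac{2}{3}\right) = \left(-197\right) \left(- \frac{2}{3}\right) = \frac{394}{3}$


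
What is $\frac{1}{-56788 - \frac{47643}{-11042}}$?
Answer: $- \frac{11042}{627005453} \approx -1.7611 \cdot 10^{-5}$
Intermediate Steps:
$\frac{1}{-56788 - \frac{47643}{-11042}} = \frac{1}{-56788 - - \frac{47643}{11042}} = \frac{1}{-56788 + \frac{47643}{11042}} = \frac{1}{- \frac{627005453}{11042}} = - \frac{11042}{627005453}$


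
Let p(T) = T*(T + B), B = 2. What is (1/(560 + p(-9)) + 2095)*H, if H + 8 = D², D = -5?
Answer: 22188162/623 ≈ 35615.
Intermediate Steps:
p(T) = T*(2 + T) (p(T) = T*(T + 2) = T*(2 + T))
H = 17 (H = -8 + (-5)² = -8 + 25 = 17)
(1/(560 + p(-9)) + 2095)*H = (1/(560 - 9*(2 - 9)) + 2095)*17 = (1/(560 - 9*(-7)) + 2095)*17 = (1/(560 + 63) + 2095)*17 = (1/623 + 2095)*17 = (1305186/623)*17 = 22188162/623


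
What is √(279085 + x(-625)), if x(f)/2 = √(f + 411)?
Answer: √(279085 + 2*I*√214) ≈ 528.29 + 0.028*I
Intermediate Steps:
x(f) = 2*√(411 + f) (x(f) = 2*√(f + 411) = 2*√(411 + f))
√(279085 + x(-625)) = √(279085 + 2*√(411 - 625)) = √(279085 + 2*√(-214)) = √(279085 + 2*(I*√214)) = √(279085 + 2*I*√214)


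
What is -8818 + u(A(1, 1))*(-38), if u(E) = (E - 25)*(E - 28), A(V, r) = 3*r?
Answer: -29718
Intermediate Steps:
u(E) = (-28 + E)*(-25 + E) (u(E) = (-25 + E)*(-28 + E) = (-28 + E)*(-25 + E))
-8818 + u(A(1, 1))*(-38) = -8818 + (700 + (3*1)**2 - 159)*(-38) = -8818 + (700 + 3**2 - 53*3)*(-38) = -8818 + (700 + 9 - 159)*(-38) = -8818 + 550*(-38) = -8818 - 20900 = -29718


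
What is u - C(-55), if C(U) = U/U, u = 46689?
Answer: 46688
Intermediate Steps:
C(U) = 1
u - C(-55) = 46689 - 1*1 = 46689 - 1 = 46688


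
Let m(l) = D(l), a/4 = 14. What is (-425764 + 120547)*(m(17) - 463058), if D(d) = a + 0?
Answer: 141316081434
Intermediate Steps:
a = 56 (a = 4*14 = 56)
D(d) = 56 (D(d) = 56 + 0 = 56)
m(l) = 56
(-425764 + 120547)*(m(17) - 463058) = (-425764 + 120547)*(56 - 463058) = -305217*(-463002) = 141316081434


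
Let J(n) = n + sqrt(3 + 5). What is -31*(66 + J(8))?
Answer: -2294 - 62*sqrt(2) ≈ -2381.7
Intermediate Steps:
J(n) = n + 2*sqrt(2) (J(n) = n + sqrt(8) = n + 2*sqrt(2))
-31*(66 + J(8)) = -31*(66 + (8 + 2*sqrt(2))) = -31*(74 + 2*sqrt(2)) = -2294 - 62*sqrt(2)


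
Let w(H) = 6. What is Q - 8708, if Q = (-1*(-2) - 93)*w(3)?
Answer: -9254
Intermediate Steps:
Q = -546 (Q = (-1*(-2) - 93)*6 = (2 - 93)*6 = -91*6 = -546)
Q - 8708 = -546 - 8708 = -9254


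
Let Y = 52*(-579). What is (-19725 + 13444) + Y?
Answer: -36389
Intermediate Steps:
Y = -30108
(-19725 + 13444) + Y = (-19725 + 13444) - 30108 = -6281 - 30108 = -36389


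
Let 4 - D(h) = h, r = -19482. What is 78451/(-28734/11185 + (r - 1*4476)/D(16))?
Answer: 1754948870/44604237 ≈ 39.345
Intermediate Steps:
D(h) = 4 - h
78451/(-28734/11185 + (r - 1*4476)/D(16)) = 78451/(-28734/11185 + (-19482 - 1*4476)/(4 - 1*16)) = 78451/(-28734*1/11185 + (-19482 - 4476)/(4 - 16)) = 78451/(-28734/11185 - 23958/(-12)) = 78451/(-28734/11185 - 23958*(-1/12)) = 78451/(-28734/11185 + 3993/2) = 78451/(44604237/22370) = 78451*(22370/44604237) = 1754948870/44604237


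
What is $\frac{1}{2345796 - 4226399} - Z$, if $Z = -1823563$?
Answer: $\frac{3429398048488}{1880603} \approx 1.8236 \cdot 10^{6}$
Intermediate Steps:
$\frac{1}{2345796 - 4226399} - Z = \frac{1}{2345796 - 4226399} - -1823563 = \frac{1}{-1880603} + 1823563 = - \frac{1}{1880603} + 1823563 = \frac{3429398048488}{1880603}$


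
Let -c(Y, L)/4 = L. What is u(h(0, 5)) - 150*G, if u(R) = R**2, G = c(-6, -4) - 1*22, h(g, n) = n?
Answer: 925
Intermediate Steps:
c(Y, L) = -4*L
G = -6 (G = -4*(-4) - 1*22 = 16 - 22 = -6)
u(h(0, 5)) - 150*G = 5**2 - 150*(-6) = 25 + 900 = 925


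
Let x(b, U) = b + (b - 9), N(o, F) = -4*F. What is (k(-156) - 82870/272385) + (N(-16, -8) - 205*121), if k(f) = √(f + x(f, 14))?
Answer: -1349575295/54477 + 3*I*√53 ≈ -24773.0 + 21.84*I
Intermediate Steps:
x(b, U) = -9 + 2*b (x(b, U) = b + (-9 + b) = -9 + 2*b)
k(f) = √(-9 + 3*f) (k(f) = √(f + (-9 + 2*f)) = √(-9 + 3*f))
(k(-156) - 82870/272385) + (N(-16, -8) - 205*121) = (√(-9 + 3*(-156)) - 82870/272385) + (-4*(-8) - 205*121) = (√(-9 - 468) - 82870*1/272385) + (32 - 24805) = (√(-477) - 16574/54477) - 24773 = (3*I*√53 - 16574/54477) - 24773 = (-16574/54477 + 3*I*√53) - 24773 = -1349575295/54477 + 3*I*√53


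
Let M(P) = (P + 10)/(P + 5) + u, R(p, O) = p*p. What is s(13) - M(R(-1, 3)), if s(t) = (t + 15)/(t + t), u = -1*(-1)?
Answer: -137/78 ≈ -1.7564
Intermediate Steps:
R(p, O) = p**2
u = 1
M(P) = 1 + (10 + P)/(5 + P) (M(P) = (P + 10)/(P + 5) + 1 = (10 + P)/(5 + P) + 1 = 1 + (10 + P)/(5 + P))
s(t) = (15 + t)/(2*t) (s(t) = (15 + t)/((2*t)) = (15 + t)*(1/(2*t)) = (15 + t)/(2*t))
s(13) - M(R(-1, 3)) = (1/2)*(15 + 13)/13 - (15 + 2*(-1)**2)/(5 + (-1)**2) = (1/2)*(1/13)*28 - (15 + 2*1)/(5 + 1) = 14/13 - (15 + 2)/6 = 14/13 - 17/6 = -137/78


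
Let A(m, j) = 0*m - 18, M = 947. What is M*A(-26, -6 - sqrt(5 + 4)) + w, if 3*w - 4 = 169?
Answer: -50965/3 ≈ -16988.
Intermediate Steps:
w = 173/3 (w = 4/3 + (1/3)*169 = 4/3 + 169/3 = 173/3 ≈ 57.667)
A(m, j) = -18 (A(m, j) = 0 - 18 = -18)
M*A(-26, -6 - sqrt(5 + 4)) + w = 947*(-18) + 173/3 = -17046 + 173/3 = -50965/3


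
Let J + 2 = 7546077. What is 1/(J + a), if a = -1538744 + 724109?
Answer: 1/6731440 ≈ 1.4856e-7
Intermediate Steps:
a = -814635
J = 7546075 (J = -2 + 7546077 = 7546075)
1/(J + a) = 1/(7546075 - 814635) = 1/6731440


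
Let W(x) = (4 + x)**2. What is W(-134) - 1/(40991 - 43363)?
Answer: 40086801/2372 ≈ 16900.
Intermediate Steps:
W(-134) - 1/(40991 - 43363) = (4 - 134)**2 - 1/(40991 - 43363) = (-130)**2 - 1/(-2372) = 16900 - 1*(-1/2372) = 16900 + 1/2372 = 40086801/2372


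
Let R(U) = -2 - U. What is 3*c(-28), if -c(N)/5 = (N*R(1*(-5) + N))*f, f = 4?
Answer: 52080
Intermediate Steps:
c(N) = -20*N*(3 - N) (c(N) = -5*N*(-2 - (1*(-5) + N))*4 = -5*N*(-2 - (-5 + N))*4 = -5*N*(-2 + (5 - N))*4 = -5*N*(3 - N)*4 = -20*N*(3 - N))
3*c(-28) = 3*(20*(-28)*(-3 - 28)) = 3*(20*(-28)*(-31)) = 3*17360 = 52080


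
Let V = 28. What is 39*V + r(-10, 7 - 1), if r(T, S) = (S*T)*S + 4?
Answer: 736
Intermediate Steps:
r(T, S) = 4 + T*S² (r(T, S) = T*S² + 4 = 4 + T*S²)
39*V + r(-10, 7 - 1) = 39*28 + (4 - 10*(7 - 1)²) = 1092 + (4 - 10*6²) = 1092 + (4 - 10*36) = 1092 + (4 - 360) = 1092 - 356 = 736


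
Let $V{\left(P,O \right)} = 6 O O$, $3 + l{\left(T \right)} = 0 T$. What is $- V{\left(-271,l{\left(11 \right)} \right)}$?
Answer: $-54$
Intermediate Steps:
$l{\left(T \right)} = -3$ ($l{\left(T \right)} = -3 + 0 T = -3 + 0 = -3$)
$V{\left(P,O \right)} = 6 O^{2}$
$- V{\left(-271,l{\left(11 \right)} \right)} = - 6 \left(-3\right)^{2} = - 6 \cdot 9 = \left(-1\right) 54 = -54$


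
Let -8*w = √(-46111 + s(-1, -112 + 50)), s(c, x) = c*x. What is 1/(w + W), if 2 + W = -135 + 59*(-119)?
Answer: -458112/3279211745 + 8*I*√46049/3279211745 ≈ -0.0001397 + 5.2352e-7*I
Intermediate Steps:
w = -I*√46049/8 (w = -√(-46111 - (-112 + 50))/8 = -√(-46111 - 1*(-62))/8 = -√(-46111 + 62)/8 = -I*√46049/8 ≈ -26.824*I)
W = -7158 (W = -2 + (-135 + 59*(-119)) = -2 + (-135 - 7021) = -2 - 7156 = -7158)
1/(w + W) = 1/(-I*√46049/8 - 7158) = 1/(-7158 - I*√46049/8)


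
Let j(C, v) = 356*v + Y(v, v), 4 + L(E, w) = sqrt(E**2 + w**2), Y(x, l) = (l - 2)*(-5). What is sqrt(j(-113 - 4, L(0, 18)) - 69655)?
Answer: I*sqrt(64731) ≈ 254.42*I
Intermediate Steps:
Y(x, l) = 10 - 5*l (Y(x, l) = (-2 + l)*(-5) = 10 - 5*l)
L(E, w) = -4 + sqrt(E**2 + w**2)
j(C, v) = 10 + 351*v (j(C, v) = 356*v + (10 - 5*v) = 10 + 351*v)
sqrt(j(-113 - 4, L(0, 18)) - 69655) = sqrt((10 + 351*(-4 + sqrt(0**2 + 18**2))) - 69655) = sqrt((10 + 351*(-4 + sqrt(0 + 324))) - 69655) = sqrt((10 + 351*(-4 + sqrt(324))) - 69655) = sqrt((10 + 351*(-4 + 18)) - 69655) = sqrt((10 + 351*14) - 69655) = sqrt((10 + 4914) - 69655) = sqrt(4924 - 69655) = sqrt(-64731) = I*sqrt(64731)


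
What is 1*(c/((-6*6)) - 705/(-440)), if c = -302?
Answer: 7913/792 ≈ 9.9912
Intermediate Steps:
1*(c/((-6*6)) - 705/(-440)) = 1*(-302/((-6*6)) - 705/(-440)) = 1*(-302/(-36) - 705*(-1/440)) = 1*(-302*(-1/36) + 141/88) = 1*(151/18 + 141/88) = 1*(7913/792) = 7913/792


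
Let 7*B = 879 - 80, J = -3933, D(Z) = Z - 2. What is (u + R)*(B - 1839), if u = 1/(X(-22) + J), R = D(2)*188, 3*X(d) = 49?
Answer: 18111/41125 ≈ 0.44039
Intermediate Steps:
X(d) = 49/3 (X(d) = (⅓)*49 = 49/3)
D(Z) = -2 + Z
R = 0 (R = (-2 + 2)*188 = 0*188 = 0)
u = -3/11750 (u = 1/(49/3 - 3933) = 1/(-11750/3) = -3/11750 ≈ -0.00025532)
B = 799/7 (B = (879 - 80)/7 = (⅐)*799 = 799/7 ≈ 114.14)
(u + R)*(B - 1839) = (-3/11750 + 0)*(799/7 - 1839) = -3/11750*(-12074/7) = 18111/41125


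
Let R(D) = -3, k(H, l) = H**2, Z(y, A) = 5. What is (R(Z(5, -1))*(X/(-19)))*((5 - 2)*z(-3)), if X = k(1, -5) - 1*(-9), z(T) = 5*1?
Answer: 450/19 ≈ 23.684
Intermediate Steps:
z(T) = 5
X = 10 (X = 1**2 - 1*(-9) = 1 + 9 = 10)
(R(Z(5, -1))*(X/(-19)))*((5 - 2)*z(-3)) = (-30/(-19))*((5 - 2)*5) = (-30*(-1)/19)*(3*5) = -3*(-10/19)*15 = (30/19)*15 = 450/19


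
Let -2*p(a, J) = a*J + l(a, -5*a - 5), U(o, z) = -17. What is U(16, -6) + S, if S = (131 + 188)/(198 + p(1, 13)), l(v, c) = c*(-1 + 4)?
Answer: -6383/413 ≈ -15.455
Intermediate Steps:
l(v, c) = 3*c (l(v, c) = c*3 = 3*c)
p(a, J) = 15/2 + 15*a/2 - J*a/2 (p(a, J) = -(a*J + 3*(-5*a - 5))/2 = -(J*a + 3*(-5 - 5*a))/2 = -(J*a + (-15 - 15*a))/2 = -(-15 - 15*a + J*a)/2 = 15/2 + 15*a/2 - J*a/2)
S = 638/413 (S = (131 + 188)/(198 + (15/2 + (15/2)*1 - ½*13*1)) = 319/(198 + (15/2 + 15/2 - 13/2)) = 319/(198 + 17/2) = 319/(413/2) = 319*(2/413) = 638/413 ≈ 1.5448)
U(16, -6) + S = -17 + 638/413 = -6383/413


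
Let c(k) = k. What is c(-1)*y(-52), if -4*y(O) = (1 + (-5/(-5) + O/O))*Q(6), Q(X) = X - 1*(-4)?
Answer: 15/2 ≈ 7.5000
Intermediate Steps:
Q(X) = 4 + X (Q(X) = X + 4 = 4 + X)
y(O) = -15/2 (y(O) = -(1 + (-5/(-5) + O/O))*(4 + 6)/4 = -(1 + (-5*(-⅕) + 1))*10/4 = -(1 + (1 + 1))*10/4 = -(1 + 2)*10/4 = -3*10/4 = -¼*30 = -15/2)
c(-1)*y(-52) = -1*(-15/2) = 15/2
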